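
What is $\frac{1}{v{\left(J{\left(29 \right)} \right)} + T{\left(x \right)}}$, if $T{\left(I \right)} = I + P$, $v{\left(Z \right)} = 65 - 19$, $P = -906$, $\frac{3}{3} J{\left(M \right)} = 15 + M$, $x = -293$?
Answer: $- \frac{1}{1153} \approx -0.0008673$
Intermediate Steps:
$J{\left(M \right)} = 15 + M$
$v{\left(Z \right)} = 46$
$T{\left(I \right)} = -906 + I$ ($T{\left(I \right)} = I - 906 = -906 + I$)
$\frac{1}{v{\left(J{\left(29 \right)} \right)} + T{\left(x \right)}} = \frac{1}{46 - 1199} = \frac{1}{-1153} = - \frac{1}{1153}$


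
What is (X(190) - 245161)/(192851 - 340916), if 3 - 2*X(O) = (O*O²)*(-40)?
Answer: -273869681/296130 ≈ -924.83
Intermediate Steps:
X(O) = 3/2 + 20*O³ (X(O) = 3/2 - O*O²*(-40)/2 = 3/2 - O³*(-40)/2 = 3/2 - (-20)*O³ = 3/2 + 20*O³)
(X(190) - 245161)/(192851 - 340916) = ((3/2 + 20*190³) - 245161)/(192851 - 340916) = ((3/2 + 20*6859000) - 245161)/(-148065) = ((3/2 + 137180000) - 245161)*(-1/148065) = (274360003/2 - 245161)*(-1/148065) = (273869681/2)*(-1/148065) = -273869681/296130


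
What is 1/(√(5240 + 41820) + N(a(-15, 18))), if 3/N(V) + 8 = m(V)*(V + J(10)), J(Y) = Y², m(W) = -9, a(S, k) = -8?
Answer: 2508/32890045751 + 1397792*√11765/32890045751 ≈ 0.0046098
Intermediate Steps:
N(V) = 3/(-908 - 9*V) (N(V) = 3/(-8 - 9*(V + 10²)) = 3/(-8 - 9*(V + 100)) = 3/(-8 - 9*(100 + V)) = 3/(-8 + (-900 - 9*V)) = 3/(-908 - 9*V))
1/(√(5240 + 41820) + N(a(-15, 18))) = 1/(√(5240 + 41820) + 3/(-908 - 9*(-8))) = 1/(√47060 + 3/(-908 + 72)) = 1/(2*√11765 + 3/(-836)) = 1/(2*√11765 + 3*(-1/836)) = 1/(2*√11765 - 3/836) = 1/(-3/836 + 2*√11765)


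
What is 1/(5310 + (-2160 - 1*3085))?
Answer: 1/65 ≈ 0.015385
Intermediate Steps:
1/(5310 + (-2160 - 1*3085)) = 1/(5310 + (-2160 - 3085)) = 1/(5310 - 5245) = 1/65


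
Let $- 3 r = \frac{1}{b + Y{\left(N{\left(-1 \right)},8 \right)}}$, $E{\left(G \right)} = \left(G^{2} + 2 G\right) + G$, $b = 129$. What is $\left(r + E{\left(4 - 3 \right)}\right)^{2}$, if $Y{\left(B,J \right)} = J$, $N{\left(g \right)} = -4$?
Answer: $\frac{2699449}{168921} \approx 15.981$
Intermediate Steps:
$E{\left(G \right)} = G^{2} + 3 G$
$r = - \frac{1}{411}$ ($r = - \frac{1}{3 \left(129 + 8\right)} = - \frac{1}{3 \cdot 137} = \left(- \frac{1}{3}\right) \frac{1}{137} = - \frac{1}{411} \approx -0.0024331$)
$\left(r + E{\left(4 - 3 \right)}\right)^{2} = \left(- \frac{1}{411} + \left(4 - 3\right) \left(3 + \left(4 - 3\right)\right)\right)^{2} = \left(- \frac{1}{411} + 1 \left(3 + 1\right)\right)^{2} = \left(- \frac{1}{411} + 1 \cdot 4\right)^{2} = \left(- \frac{1}{411} + 4\right)^{2} = \left(\frac{1643}{411}\right)^{2} = \frac{2699449}{168921}$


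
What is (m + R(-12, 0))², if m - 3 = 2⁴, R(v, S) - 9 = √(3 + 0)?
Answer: (28 + √3)² ≈ 884.00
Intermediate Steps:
R(v, S) = 9 + √3 (R(v, S) = 9 + √(3 + 0) = 9 + √3)
m = 19 (m = 3 + 2⁴ = 3 + 16 = 19)
(m + R(-12, 0))² = (19 + (9 + √3))² = (28 + √3)²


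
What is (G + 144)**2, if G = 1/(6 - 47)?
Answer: 34845409/1681 ≈ 20729.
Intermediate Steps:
G = -1/41 (G = 1/(-41) = -1/41 ≈ -0.024390)
(G + 144)**2 = (-1/41 + 144)**2 = (5903/41)**2 = 34845409/1681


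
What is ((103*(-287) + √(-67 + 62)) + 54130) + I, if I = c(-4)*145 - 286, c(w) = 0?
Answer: 24283 + I*√5 ≈ 24283.0 + 2.2361*I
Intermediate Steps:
I = -286 (I = 0*145 - 286 = 0 - 286 = -286)
((103*(-287) + √(-67 + 62)) + 54130) + I = ((103*(-287) + √(-67 + 62)) + 54130) - 286 = ((-29561 + √(-5)) + 54130) - 286 = ((-29561 + I*√5) + 54130) - 286 = (24569 + I*√5) - 286 = 24283 + I*√5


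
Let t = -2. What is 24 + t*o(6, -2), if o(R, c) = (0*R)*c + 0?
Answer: 24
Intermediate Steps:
o(R, c) = 0 (o(R, c) = 0*c + 0 = 0 + 0 = 0)
24 + t*o(6, -2) = 24 - 2*0 = 24 + 0 = 24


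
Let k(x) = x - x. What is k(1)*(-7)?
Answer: 0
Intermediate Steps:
k(x) = 0
k(1)*(-7) = 0*(-7) = 0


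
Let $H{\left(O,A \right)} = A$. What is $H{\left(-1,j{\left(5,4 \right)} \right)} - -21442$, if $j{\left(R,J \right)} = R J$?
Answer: $21462$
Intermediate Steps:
$j{\left(R,J \right)} = J R$
$H{\left(-1,j{\left(5,4 \right)} \right)} - -21442 = 4 \cdot 5 - -21442 = 20 + 21442 = 21462$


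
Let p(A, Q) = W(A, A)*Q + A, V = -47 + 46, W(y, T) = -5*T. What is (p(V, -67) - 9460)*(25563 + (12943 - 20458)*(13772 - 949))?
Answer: 943739606472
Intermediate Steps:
V = -1
p(A, Q) = A - 5*A*Q (p(A, Q) = (-5*A)*Q + A = -5*A*Q + A = A - 5*A*Q)
(p(V, -67) - 9460)*(25563 + (12943 - 20458)*(13772 - 949)) = (-(1 - 5*(-67)) - 9460)*(25563 + (12943 - 20458)*(13772 - 949)) = (-(1 + 335) - 9460)*(25563 - 7515*12823) = (-1*336 - 9460)*(25563 - 96364845) = (-336 - 9460)*(-96339282) = -9796*(-96339282) = 943739606472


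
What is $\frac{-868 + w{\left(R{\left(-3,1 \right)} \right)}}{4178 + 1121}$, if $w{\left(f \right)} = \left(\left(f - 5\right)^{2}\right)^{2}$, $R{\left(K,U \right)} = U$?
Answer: $- \frac{612}{5299} \approx -0.11549$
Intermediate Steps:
$w{\left(f \right)} = \left(-5 + f\right)^{4}$ ($w{\left(f \right)} = \left(\left(-5 + f\right)^{2}\right)^{2} = \left(-5 + f\right)^{4}$)
$\frac{-868 + w{\left(R{\left(-3,1 \right)} \right)}}{4178 + 1121} = \frac{-868 + \left(-5 + 1\right)^{4}}{4178 + 1121} = \frac{-868 + \left(-4\right)^{4}}{5299} = \left(-868 + 256\right) \frac{1}{5299} = \left(-612\right) \frac{1}{5299} = - \frac{612}{5299}$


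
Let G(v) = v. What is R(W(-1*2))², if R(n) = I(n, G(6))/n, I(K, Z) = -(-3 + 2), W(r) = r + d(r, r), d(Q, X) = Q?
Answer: 1/16 ≈ 0.062500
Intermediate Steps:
W(r) = 2*r (W(r) = r + r = 2*r)
I(K, Z) = 1 (I(K, Z) = -1*(-1) = 1)
R(n) = 1/n
R(W(-1*2))² = (1/(2*(-1*2)))² = (1/(2*(-2)))² = (1/(-4))² = (-¼)² = 1/16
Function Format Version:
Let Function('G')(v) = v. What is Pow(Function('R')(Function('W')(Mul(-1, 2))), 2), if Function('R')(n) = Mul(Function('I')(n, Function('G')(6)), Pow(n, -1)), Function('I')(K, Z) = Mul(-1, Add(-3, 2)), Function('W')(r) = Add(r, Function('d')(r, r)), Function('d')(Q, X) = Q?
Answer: Rational(1, 16) ≈ 0.062500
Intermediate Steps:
Function('W')(r) = Mul(2, r) (Function('W')(r) = Add(r, r) = Mul(2, r))
Function('I')(K, Z) = 1 (Function('I')(K, Z) = Mul(-1, -1) = 1)
Function('R')(n) = Pow(n, -1) (Function('R')(n) = Mul(1, Pow(n, -1)) = Pow(n, -1))
Pow(Function('R')(Function('W')(Mul(-1, 2))), 2) = Pow(Pow(Mul(2, Mul(-1, 2)), -1), 2) = Pow(Pow(Mul(2, -2), -1), 2) = Pow(Pow(-4, -1), 2) = Pow(Rational(-1, 4), 2) = Rational(1, 16)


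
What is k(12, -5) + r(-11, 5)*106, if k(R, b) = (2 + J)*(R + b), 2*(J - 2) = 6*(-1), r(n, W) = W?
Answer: 537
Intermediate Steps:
J = -1 (J = 2 + (6*(-1))/2 = 2 + (½)*(-6) = 2 - 3 = -1)
k(R, b) = R + b (k(R, b) = (2 - 1)*(R + b) = 1*(R + b) = R + b)
k(12, -5) + r(-11, 5)*106 = (12 - 5) + 5*106 = 7 + 530 = 537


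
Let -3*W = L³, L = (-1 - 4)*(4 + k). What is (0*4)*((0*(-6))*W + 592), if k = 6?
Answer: 0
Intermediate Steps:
L = -50 (L = (-1 - 4)*(4 + 6) = -5*10 = -50)
W = 125000/3 (W = -⅓*(-50)³ = -⅓*(-125000) = 125000/3 ≈ 41667.)
(0*4)*((0*(-6))*W + 592) = (0*4)*((0*(-6))*(125000/3) + 592) = 0*(0*(125000/3) + 592) = 0*(0 + 592) = 0*592 = 0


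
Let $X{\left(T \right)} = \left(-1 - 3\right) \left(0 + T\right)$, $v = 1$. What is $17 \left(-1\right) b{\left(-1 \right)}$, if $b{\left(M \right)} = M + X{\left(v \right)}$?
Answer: $85$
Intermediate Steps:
$X{\left(T \right)} = - 4 T$
$b{\left(M \right)} = -4 + M$ ($b{\left(M \right)} = M - 4 = -4 + M$)
$17 \left(-1\right) b{\left(-1 \right)} = 17 \left(-1\right) \left(-4 - 1\right) = \left(-17\right) \left(-5\right) = 85$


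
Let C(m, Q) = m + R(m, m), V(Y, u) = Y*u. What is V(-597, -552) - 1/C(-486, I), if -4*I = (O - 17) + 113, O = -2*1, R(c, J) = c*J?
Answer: 77676816239/235710 ≈ 3.2954e+5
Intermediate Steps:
R(c, J) = J*c
O = -2
I = -47/2 (I = -((-2 - 17) + 113)/4 = -(-19 + 113)/4 = -1/4*94 = -47/2 ≈ -23.500)
C(m, Q) = m + m**2 (C(m, Q) = m + m*m = m + m**2)
V(-597, -552) - 1/C(-486, I) = -597*(-552) - 1/((-486*(1 - 486))) = 329544 - 1/((-486*(-485))) = 329544 - 1/235710 = 77676816239/235710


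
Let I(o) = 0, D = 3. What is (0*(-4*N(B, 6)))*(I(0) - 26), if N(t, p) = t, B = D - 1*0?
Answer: 0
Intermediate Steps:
B = 3 (B = 3 - 1*0 = 3 + 0 = 3)
(0*(-4*N(B, 6)))*(I(0) - 26) = (0*(-4*3))*(0 - 26) = (0*(-12))*(-26) = 0*(-26) = 0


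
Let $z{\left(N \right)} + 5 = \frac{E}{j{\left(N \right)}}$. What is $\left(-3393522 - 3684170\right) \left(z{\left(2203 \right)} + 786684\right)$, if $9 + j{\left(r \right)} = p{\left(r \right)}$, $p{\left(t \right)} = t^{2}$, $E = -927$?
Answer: $- \frac{6755498689344089279}{1213300} \approx -5.5679 \cdot 10^{12}$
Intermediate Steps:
$j{\left(r \right)} = -9 + r^{2}$
$z{\left(N \right)} = -5 - \frac{927}{-9 + N^{2}}$
$\left(-3393522 - 3684170\right) \left(z{\left(2203 \right)} + 786684\right) = \left(-3393522 - 3684170\right) \left(\frac{-882 - 5 \cdot 2203^{2}}{-9 + 2203^{2}} + 786684\right) = - 7077692 \left(\frac{-882 - 24266045}{-9 + 4853209} + 786684\right) = - 7077692 \left(\frac{-882 - 24266045}{4853200} + 786684\right) = - 7077692 \left(\frac{1}{4853200} \left(-24266927\right) + 786684\right) = - 7077692 \left(- \frac{24266927}{4853200} + 786684\right) = \left(-7077692\right) \frac{3817910521873}{4853200} = - \frac{6755498689344089279}{1213300}$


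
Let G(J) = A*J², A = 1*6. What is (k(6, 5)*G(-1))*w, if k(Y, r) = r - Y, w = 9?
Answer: -54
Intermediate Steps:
A = 6
G(J) = 6*J²
(k(6, 5)*G(-1))*w = ((5 - 1*6)*(6*(-1)²))*9 = ((5 - 6)*(6*1))*9 = -1*6*9 = -6*9 = -54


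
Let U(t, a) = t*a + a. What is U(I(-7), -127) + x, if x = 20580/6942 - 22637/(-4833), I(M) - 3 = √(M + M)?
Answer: -2797856549/5591781 - 127*I*√14 ≈ -500.35 - 475.19*I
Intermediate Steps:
I(M) = 3 + √2*√M (I(M) = 3 + √(M + M) = 3 + √(2*M) = 3 + √2*√M)
U(t, a) = a + a*t (U(t, a) = a*t + a = a + a*t)
x = 42768199/5591781 (x = 20580*(1/6942) - 22637*(-1/4833) = 3430/1157 + 22637/4833 = 42768199/5591781 ≈ 7.6484)
U(I(-7), -127) + x = -127*(1 + (3 + √2*√(-7))) + 42768199/5591781 = -127*(1 + (3 + √2*(I*√7))) + 42768199/5591781 = -127*(1 + (3 + I*√14)) + 42768199/5591781 = -127*(4 + I*√14) + 42768199/5591781 = (-508 - 127*I*√14) + 42768199/5591781 = -2797856549/5591781 - 127*I*√14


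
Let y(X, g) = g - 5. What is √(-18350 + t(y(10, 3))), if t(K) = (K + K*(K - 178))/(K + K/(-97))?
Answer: I*√10673778/24 ≈ 136.13*I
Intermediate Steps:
y(X, g) = -5 + g
t(K) = 97*(K + K*(-178 + K))/(96*K) (t(K) = (K + K*(-178 + K))/(K + K*(-1/97)) = (K + K*(-178 + K))/(K - K/97) = (K + K*(-178 + K))/((96*K/97)) = (K + K*(-178 + K))*(97/(96*K)) = 97*(K + K*(-178 + K))/(96*K))
√(-18350 + t(y(10, 3))) = √(-18350 + (-5723/32 + 97*(-5 + 3)/96)) = √(-18350 + (-5723/32 + (97/96)*(-2))) = √(-18350 + (-5723/32 - 97/48)) = √(-18350 - 17363/96) = √(-1778963/96) = I*√10673778/24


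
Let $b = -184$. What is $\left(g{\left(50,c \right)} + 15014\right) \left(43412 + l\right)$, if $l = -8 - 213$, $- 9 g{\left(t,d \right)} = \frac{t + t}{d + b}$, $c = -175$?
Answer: $\frac{232801092866}{359} \approx 6.4847 \cdot 10^{8}$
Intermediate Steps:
$g{\left(t,d \right)} = - \frac{2 t}{9 \left(-184 + d\right)}$ ($g{\left(t,d \right)} = - \frac{\left(t + t\right) \frac{1}{d - 184}}{9} = - \frac{2 t \frac{1}{-184 + d}}{9} = - \frac{2 t}{9 \left(-184 + d\right)}$)
$l = -221$ ($l = -8 - 213 = -221$)
$\left(g{\left(50,c \right)} + 15014\right) \left(43412 + l\right) = \left(\left(-2\right) 50 \frac{1}{-1656 + 9 \left(-175\right)} + 15014\right) \left(43412 - 221\right) = \left(\left(-2\right) 50 \frac{1}{-1656 - 1575} + 15014\right) 43191 = \left(\left(-2\right) 50 \frac{1}{-3231} + 15014\right) 43191 = \left(\left(-2\right) 50 \left(- \frac{1}{3231}\right) + 15014\right) 43191 = \left(\frac{100}{3231} + 15014\right) 43191 = \frac{48510334}{3231} \cdot 43191 = \frac{232801092866}{359}$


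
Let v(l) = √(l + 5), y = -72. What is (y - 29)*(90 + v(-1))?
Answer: -9292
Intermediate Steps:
v(l) = √(5 + l)
(y - 29)*(90 + v(-1)) = (-72 - 29)*(90 + √(5 - 1)) = -101*(90 + √4) = -101*(90 + 2) = -101*92 = -9292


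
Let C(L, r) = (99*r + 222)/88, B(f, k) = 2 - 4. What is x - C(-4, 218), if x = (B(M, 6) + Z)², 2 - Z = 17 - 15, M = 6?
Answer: -5363/22 ≈ -243.77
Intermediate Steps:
B(f, k) = -2
C(L, r) = 111/44 + 9*r/8 (C(L, r) = (222 + 99*r)*(1/88) = 111/44 + 9*r/8)
Z = 0 (Z = 2 - (17 - 15) = 2 - 1*2 = 2 - 2 = 0)
x = 4 (x = (-2 + 0)² = (-2)² = 4)
x - C(-4, 218) = 4 - (111/44 + (9/8)*218) = 4 - (111/44 + 981/4) = 4 - 1*5451/22 = 4 - 5451/22 = -5363/22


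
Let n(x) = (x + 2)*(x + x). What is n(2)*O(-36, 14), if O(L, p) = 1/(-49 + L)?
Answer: -16/85 ≈ -0.18824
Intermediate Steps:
n(x) = 2*x*(2 + x) (n(x) = (2 + x)*(2*x) = 2*x*(2 + x))
n(2)*O(-36, 14) = (2*2*(2 + 2))/(-49 - 36) = (2*2*4)/(-85) = 16*(-1/85) = -16/85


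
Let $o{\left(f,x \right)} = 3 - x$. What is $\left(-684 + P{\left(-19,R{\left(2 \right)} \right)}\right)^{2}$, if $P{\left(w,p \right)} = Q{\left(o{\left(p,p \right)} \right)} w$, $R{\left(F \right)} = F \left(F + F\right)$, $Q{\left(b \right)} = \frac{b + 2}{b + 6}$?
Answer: $393129$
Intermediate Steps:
$Q{\left(b \right)} = \frac{2 + b}{6 + b}$
$R{\left(F \right)} = 2 F^{2}$ ($R{\left(F \right)} = F 2 F = 2 F^{2}$)
$P{\left(w,p \right)} = \frac{w \left(5 - p\right)}{9 - p}$ ($P{\left(w,p \right)} = \frac{2 - \left(-3 + p\right)}{6 - \left(-3 + p\right)} w = \frac{5 - p}{9 - p} w = \frac{w \left(5 - p\right)}{9 - p}$)
$\left(-684 + P{\left(-19,R{\left(2 \right)} \right)}\right)^{2} = \left(-684 - \frac{19 \left(-5 + 2 \cdot 2^{2}\right)}{-9 + 2 \cdot 2^{2}}\right)^{2} = \left(-684 - \frac{19 \left(-5 + 2 \cdot 4\right)}{-9 + 2 \cdot 4}\right)^{2} = \left(-684 - \frac{19 \left(-5 + 8\right)}{-9 + 8}\right)^{2} = \left(-684 - 19 \frac{1}{-1} \cdot 3\right)^{2} = \left(-684 - \left(-19\right) 3\right)^{2} = \left(-684 + 57\right)^{2} = \left(-627\right)^{2} = 393129$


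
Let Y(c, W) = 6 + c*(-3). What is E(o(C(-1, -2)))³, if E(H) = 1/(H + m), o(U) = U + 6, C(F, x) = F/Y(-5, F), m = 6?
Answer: 9261/15813251 ≈ 0.00058565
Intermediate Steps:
Y(c, W) = 6 - 3*c
C(F, x) = F/21 (C(F, x) = F/(6 - 3*(-5)) = F/(6 + 15) = F/21)
o(U) = 6 + U
E(H) = 1/(6 + H) (E(H) = 1/(H + 6) = 1/(6 + H))
E(o(C(-1, -2)))³ = (1/(6 + (6 + (1/21)*(-1))))³ = (1/(6 + (6 - 1/21)))³ = (1/(6 + 125/21))³ = (1/(251/21))³ = (21/251)³ = 9261/15813251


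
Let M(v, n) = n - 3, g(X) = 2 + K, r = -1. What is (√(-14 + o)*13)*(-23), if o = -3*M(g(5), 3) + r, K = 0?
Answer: -299*I*√15 ≈ -1158.0*I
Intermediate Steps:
g(X) = 2 (g(X) = 2 + 0 = 2)
M(v, n) = -3 + n
o = -1 (o = -3*(-3 + 3) - 1 = -3*0 - 1 = 0 - 1 = -1)
(√(-14 + o)*13)*(-23) = (√(-14 - 1)*13)*(-23) = (√(-15)*13)*(-23) = ((I*√15)*13)*(-23) = (13*I*√15)*(-23) = -299*I*√15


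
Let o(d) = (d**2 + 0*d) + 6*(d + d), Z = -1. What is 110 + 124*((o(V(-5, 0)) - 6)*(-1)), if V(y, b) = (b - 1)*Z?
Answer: -758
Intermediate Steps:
V(y, b) = 1 - b (V(y, b) = (b - 1)*(-1) = (-1 + b)*(-1) = 1 - b)
o(d) = d**2 + 12*d (o(d) = (d**2 + 0) + 6*(2*d) = d**2 + 12*d)
110 + 124*((o(V(-5, 0)) - 6)*(-1)) = 110 + 124*(((1 - 1*0)*(12 + (1 - 1*0)) - 6)*(-1)) = 110 + 124*(((1 + 0)*(12 + (1 + 0)) - 6)*(-1)) = 110 + 124*((1*(12 + 1) - 6)*(-1)) = 110 + 124*((1*13 - 6)*(-1)) = 110 + 124*((13 - 6)*(-1)) = 110 + 124*(7*(-1)) = 110 + 124*(-7) = 110 - 868 = -758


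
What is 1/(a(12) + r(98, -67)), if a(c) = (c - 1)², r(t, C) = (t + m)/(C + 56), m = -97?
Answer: 11/1330 ≈ 0.0082707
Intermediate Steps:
r(t, C) = (-97 + t)/(56 + C) (r(t, C) = (t - 97)/(C + 56) = (-97 + t)/(56 + C))
a(c) = (-1 + c)²
1/(a(12) + r(98, -67)) = 1/((-1 + 12)² + (-97 + 98)/(56 - 67)) = 1/(11² + 1/(-11)) = 1/(121 - 1/11*1) = 1/(121 - 1/11) = 1/(1330/11) = 11/1330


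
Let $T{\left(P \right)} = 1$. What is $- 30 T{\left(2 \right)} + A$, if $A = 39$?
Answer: $9$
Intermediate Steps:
$- 30 T{\left(2 \right)} + A = \left(-30\right) 1 + 39 = -30 + 39 = 9$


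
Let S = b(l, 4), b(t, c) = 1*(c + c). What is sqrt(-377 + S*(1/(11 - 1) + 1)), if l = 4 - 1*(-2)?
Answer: I*sqrt(9205)/5 ≈ 19.189*I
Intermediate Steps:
l = 6 (l = 4 + 2 = 6)
b(t, c) = 2*c (b(t, c) = 1*(2*c) = 2*c)
S = 8 (S = 2*4 = 8)
sqrt(-377 + S*(1/(11 - 1) + 1)) = sqrt(-377 + 8*(1/(11 - 1) + 1)) = sqrt(-377 + 8*(1/10 + 1)) = sqrt(-377 + 8*(11/10)) = sqrt(-377 + 44/5) = sqrt(-1841/5) = I*sqrt(9205)/5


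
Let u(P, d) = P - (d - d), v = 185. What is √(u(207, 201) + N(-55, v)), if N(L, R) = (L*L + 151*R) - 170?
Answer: √30997 ≈ 176.06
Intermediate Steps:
N(L, R) = -170 + L² + 151*R (N(L, R) = (L² + 151*R) - 170 = -170 + L² + 151*R)
u(P, d) = P (u(P, d) = P - 1*0 = P + 0 = P)
√(u(207, 201) + N(-55, v)) = √(207 + (-170 + (-55)² + 151*185)) = √(207 + (-170 + 3025 + 27935)) = √(207 + 30790) = √30997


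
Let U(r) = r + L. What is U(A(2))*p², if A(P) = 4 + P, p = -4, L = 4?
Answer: 160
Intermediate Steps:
U(r) = 4 + r (U(r) = r + 4 = 4 + r)
U(A(2))*p² = (4 + (4 + 2))*(-4)² = (4 + 6)*16 = 10*16 = 160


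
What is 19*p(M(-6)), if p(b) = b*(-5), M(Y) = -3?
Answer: 285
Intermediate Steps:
p(b) = -5*b
19*p(M(-6)) = 19*(-5*(-3)) = 19*15 = 285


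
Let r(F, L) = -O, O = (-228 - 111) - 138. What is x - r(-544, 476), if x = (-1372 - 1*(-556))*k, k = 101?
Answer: -82893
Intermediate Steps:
O = -477 (O = -339 - 138 = -477)
r(F, L) = 477 (r(F, L) = -1*(-477) = 477)
x = -82416 (x = (-1372 - 1*(-556))*101 = (-1372 + 556)*101 = -816*101 = -82416)
x - r(-544, 476) = -82416 - 1*477 = -82416 - 477 = -82893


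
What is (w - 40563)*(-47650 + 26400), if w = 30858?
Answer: 206231250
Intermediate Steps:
(w - 40563)*(-47650 + 26400) = (30858 - 40563)*(-47650 + 26400) = -9705*(-21250) = 206231250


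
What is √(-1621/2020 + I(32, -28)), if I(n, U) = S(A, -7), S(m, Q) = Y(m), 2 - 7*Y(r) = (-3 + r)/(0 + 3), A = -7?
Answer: I*√18251205/21210 ≈ 0.20142*I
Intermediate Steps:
Y(r) = 3/7 - r/21 (Y(r) = 2/7 - (-3 + r)/(7*(0 + 3)) = 2/7 - (-3 + r)/(7*3) = 2/7 - (-1 + r/3)/7 = 2/7 + (⅐ - r/21) = 3/7 - r/21)
S(m, Q) = 3/7 - m/21
I(n, U) = 16/21 (I(n, U) = 3/7 - 1/21*(-7) = 3/7 + ⅓ = 16/21)
√(-1621/2020 + I(32, -28)) = √(-1621/2020 + 16/21) = √(-1721/42420) = I*√18251205/21210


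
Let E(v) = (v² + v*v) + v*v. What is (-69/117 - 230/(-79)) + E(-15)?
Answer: 2086828/3081 ≈ 677.32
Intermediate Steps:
E(v) = 3*v² (E(v) = (v² + v²) + v² = 2*v² + v² = 3*v²)
(-69/117 - 230/(-79)) + E(-15) = (-69/117 - 230/(-79)) + 3*(-15)² = (-69*1/117 - 230*(-1/79)) + 3*225 = (-23/39 + 230/79) + 675 = 7153/3081 + 675 = 2086828/3081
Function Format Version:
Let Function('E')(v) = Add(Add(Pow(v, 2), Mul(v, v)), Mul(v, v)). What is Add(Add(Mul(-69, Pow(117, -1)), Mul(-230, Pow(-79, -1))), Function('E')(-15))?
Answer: Rational(2086828, 3081) ≈ 677.32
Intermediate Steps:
Function('E')(v) = Mul(3, Pow(v, 2)) (Function('E')(v) = Add(Add(Pow(v, 2), Pow(v, 2)), Pow(v, 2)) = Add(Mul(2, Pow(v, 2)), Pow(v, 2)) = Mul(3, Pow(v, 2)))
Add(Add(Mul(-69, Pow(117, -1)), Mul(-230, Pow(-79, -1))), Function('E')(-15)) = Add(Add(Mul(-69, Pow(117, -1)), Mul(-230, Pow(-79, -1))), Mul(3, Pow(-15, 2))) = Add(Add(Mul(-69, Rational(1, 117)), Mul(-230, Rational(-1, 79))), Mul(3, 225)) = Add(Add(Rational(-23, 39), Rational(230, 79)), 675) = Add(Rational(7153, 3081), 675) = Rational(2086828, 3081)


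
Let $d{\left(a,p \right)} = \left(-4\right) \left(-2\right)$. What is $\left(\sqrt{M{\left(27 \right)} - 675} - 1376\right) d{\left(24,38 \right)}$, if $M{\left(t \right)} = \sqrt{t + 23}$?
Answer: $-11008 + 8 i \sqrt{675 - 5 \sqrt{2}} \approx -11008.0 + 206.75 i$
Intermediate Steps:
$M{\left(t \right)} = \sqrt{23 + t}$
$d{\left(a,p \right)} = 8$
$\left(\sqrt{M{\left(27 \right)} - 675} - 1376\right) d{\left(24,38 \right)} = \left(\sqrt{\sqrt{23 + 27} - 675} - 1376\right) 8 = \left(\sqrt{\sqrt{50} - 675} - 1376\right) 8 = \left(\sqrt{5 \sqrt{2} - 675} - 1376\right) 8 = \left(\sqrt{-675 + 5 \sqrt{2}} - 1376\right) 8 = \left(-1376 + \sqrt{-675 + 5 \sqrt{2}}\right) 8 = -11008 + 8 \sqrt{-675 + 5 \sqrt{2}}$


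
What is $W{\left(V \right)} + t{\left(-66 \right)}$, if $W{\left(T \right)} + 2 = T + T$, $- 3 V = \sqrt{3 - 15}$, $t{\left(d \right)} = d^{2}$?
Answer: $4354 - \frac{4 i \sqrt{3}}{3} \approx 4354.0 - 2.3094 i$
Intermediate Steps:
$V = - \frac{2 i \sqrt{3}}{3}$ ($V = - \frac{\sqrt{3 - 15}}{3} = - \frac{\sqrt{-12}}{3} = - \frac{2 i \sqrt{3}}{3} \approx - 1.1547 i$)
$W{\left(T \right)} = -2 + 2 T$ ($W{\left(T \right)} = -2 + \left(T + T\right) = -2 + 2 T$)
$W{\left(V \right)} + t{\left(-66 \right)} = \left(-2 + 2 \left(- \frac{2 i \sqrt{3}}{3}\right)\right) + \left(-66\right)^{2} = \left(-2 - \frac{4 i \sqrt{3}}{3}\right) + 4356 = 4354 - \frac{4 i \sqrt{3}}{3}$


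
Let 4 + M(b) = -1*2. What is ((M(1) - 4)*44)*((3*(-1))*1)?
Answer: 1320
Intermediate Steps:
M(b) = -6 (M(b) = -4 - 1*2 = -4 - 2 = -6)
((M(1) - 4)*44)*((3*(-1))*1) = ((-6 - 4)*44)*((3*(-1))*1) = (-10*44)*(-3*1) = -440*(-3) = 1320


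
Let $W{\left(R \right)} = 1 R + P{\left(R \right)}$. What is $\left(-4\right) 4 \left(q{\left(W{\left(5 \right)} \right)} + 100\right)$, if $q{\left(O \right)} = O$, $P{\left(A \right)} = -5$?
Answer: $-1600$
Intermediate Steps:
$W{\left(R \right)} = -5 + R$ ($W{\left(R \right)} = 1 R - 5 = R - 5 = -5 + R$)
$\left(-4\right) 4 \left(q{\left(W{\left(5 \right)} \right)} + 100\right) = \left(-4\right) 4 \left(\left(-5 + 5\right) + 100\right) = - 16 \left(0 + 100\right) = \left(-16\right) 100 = -1600$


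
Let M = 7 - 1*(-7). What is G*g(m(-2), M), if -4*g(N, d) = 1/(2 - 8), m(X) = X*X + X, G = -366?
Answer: -61/4 ≈ -15.250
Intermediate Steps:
M = 14 (M = 7 + 7 = 14)
m(X) = X + X**2 (m(X) = X**2 + X = X + X**2)
g(N, d) = 1/24 (g(N, d) = -1/(4*(2 - 8)) = -1/4/(-6) = -1/4*(-1/6) = 1/24)
G*g(m(-2), M) = -366*1/24 = -61/4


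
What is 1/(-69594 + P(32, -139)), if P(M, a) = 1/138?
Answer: -138/9603971 ≈ -1.4369e-5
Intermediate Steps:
P(M, a) = 1/138
1/(-69594 + P(32, -139)) = 1/(-69594 + 1/138) = 1/(-9603971/138) = -138/9603971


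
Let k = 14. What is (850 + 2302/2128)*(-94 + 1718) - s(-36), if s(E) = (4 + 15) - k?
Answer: 26260884/19 ≈ 1.3822e+6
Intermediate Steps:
s(E) = 5 (s(E) = (4 + 15) - 1*14 = 19 - 14 = 5)
(850 + 2302/2128)*(-94 + 1718) - s(-36) = (850 + 2302/2128)*(-94 + 1718) - 1*5 = (850 + 2302*(1/2128))*1624 - 5 = (850 + 1151/1064)*1624 - 5 = (905551/1064)*1624 - 5 = 26260979/19 - 5 = 26260884/19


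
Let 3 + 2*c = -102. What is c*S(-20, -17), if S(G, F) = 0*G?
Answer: 0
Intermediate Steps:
c = -105/2 (c = -3/2 + (½)*(-102) = -3/2 - 51 = -105/2 ≈ -52.500)
S(G, F) = 0
c*S(-20, -17) = -105/2*0 = 0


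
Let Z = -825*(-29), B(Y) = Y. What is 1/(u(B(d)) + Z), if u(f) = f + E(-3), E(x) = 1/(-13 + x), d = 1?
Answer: 16/382815 ≈ 4.1796e-5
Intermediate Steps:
u(f) = -1/16 + f (u(f) = f + 1/(-13 - 3) = f + 1/(-16) = f - 1/16 = -1/16 + f)
Z = 23925
1/(u(B(d)) + Z) = 1/((-1/16 + 1) + 23925) = 1/(15/16 + 23925) = 1/(382815/16) = 16/382815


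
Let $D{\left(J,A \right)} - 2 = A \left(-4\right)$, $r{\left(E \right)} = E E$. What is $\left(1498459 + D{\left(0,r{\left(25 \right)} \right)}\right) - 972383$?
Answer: $523578$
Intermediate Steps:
$r{\left(E \right)} = E^{2}$
$D{\left(J,A \right)} = 2 - 4 A$ ($D{\left(J,A \right)} = 2 + A \left(-4\right) = 2 - 4 A$)
$\left(1498459 + D{\left(0,r{\left(25 \right)} \right)}\right) - 972383 = \left(1498459 + \left(2 - 4 \cdot 25^{2}\right)\right) - 972383 = \left(1498459 + \left(2 - 2500\right)\right) - 972383 = \left(1498459 - 2498\right) - 972383 = 1495961 - 972383 = 523578$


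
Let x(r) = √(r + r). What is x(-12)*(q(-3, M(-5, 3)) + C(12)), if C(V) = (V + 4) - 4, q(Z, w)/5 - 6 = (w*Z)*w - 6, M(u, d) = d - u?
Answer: -1896*I*√6 ≈ -4644.2*I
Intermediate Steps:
q(Z, w) = 5*Z*w² (q(Z, w) = 30 + 5*((w*Z)*w - 6) = 30 + 5*((Z*w)*w - 6) = 30 + 5*(Z*w² - 6) = 30 + 5*(-6 + Z*w²) = 30 + (-30 + 5*Z*w²) = 5*Z*w²)
C(V) = V (C(V) = (4 + V) - 4 = V)
x(r) = √2*√r (x(r) = √(2*r) = √2*√r)
x(-12)*(q(-3, M(-5, 3)) + C(12)) = (√2*√(-12))*(5*(-3)*(3 - 1*(-5))² + 12) = (√2*(2*I*√3))*(5*(-3)*(3 + 5)² + 12) = (2*I*√6)*(5*(-3)*8² + 12) = (2*I*√6)*(5*(-3)*64 + 12) = (2*I*√6)*(-960 + 12) = (2*I*√6)*(-948) = -1896*I*√6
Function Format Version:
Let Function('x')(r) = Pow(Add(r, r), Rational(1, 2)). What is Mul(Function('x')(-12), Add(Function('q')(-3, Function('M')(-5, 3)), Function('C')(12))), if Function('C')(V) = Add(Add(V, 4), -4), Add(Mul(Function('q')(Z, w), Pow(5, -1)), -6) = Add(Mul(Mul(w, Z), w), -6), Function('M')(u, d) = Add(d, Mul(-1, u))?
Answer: Mul(-1896, I, Pow(6, Rational(1, 2))) ≈ Mul(-4644.2, I)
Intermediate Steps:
Function('q')(Z, w) = Mul(5, Z, Pow(w, 2)) (Function('q')(Z, w) = Add(30, Mul(5, Add(Mul(Mul(w, Z), w), -6))) = Add(30, Mul(5, Add(Mul(Mul(Z, w), w), -6))) = Add(30, Mul(5, Add(Mul(Z, Pow(w, 2)), -6))) = Add(30, Mul(5, Add(-6, Mul(Z, Pow(w, 2))))) = Add(30, Add(-30, Mul(5, Z, Pow(w, 2)))) = Mul(5, Z, Pow(w, 2)))
Function('C')(V) = V (Function('C')(V) = Add(Add(4, V), -4) = V)
Function('x')(r) = Mul(Pow(2, Rational(1, 2)), Pow(r, Rational(1, 2))) (Function('x')(r) = Pow(Mul(2, r), Rational(1, 2)) = Mul(Pow(2, Rational(1, 2)), Pow(r, Rational(1, 2))))
Mul(Function('x')(-12), Add(Function('q')(-3, Function('M')(-5, 3)), Function('C')(12))) = Mul(Mul(Pow(2, Rational(1, 2)), Pow(-12, Rational(1, 2))), Add(Mul(5, -3, Pow(Add(3, Mul(-1, -5)), 2)), 12)) = Mul(Mul(Pow(2, Rational(1, 2)), Mul(2, I, Pow(3, Rational(1, 2)))), Add(Mul(5, -3, Pow(Add(3, 5), 2)), 12)) = Mul(Mul(2, I, Pow(6, Rational(1, 2))), Add(Mul(5, -3, Pow(8, 2)), 12)) = Mul(Mul(2, I, Pow(6, Rational(1, 2))), Add(Mul(5, -3, 64), 12)) = Mul(Mul(2, I, Pow(6, Rational(1, 2))), Add(-960, 12)) = Mul(Mul(2, I, Pow(6, Rational(1, 2))), -948) = Mul(-1896, I, Pow(6, Rational(1, 2)))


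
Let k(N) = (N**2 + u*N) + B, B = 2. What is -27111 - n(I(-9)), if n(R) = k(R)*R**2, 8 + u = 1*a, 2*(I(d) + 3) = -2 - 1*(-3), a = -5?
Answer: -437851/16 ≈ -27366.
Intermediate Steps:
I(d) = -5/2 (I(d) = -3 + (-2 - 1*(-3))/2 = -3 + (-2 + 3)/2 = -3 + (1/2)*1 = -3 + 1/2 = -5/2)
u = -13 (u = -8 + 1*(-5) = -8 - 5 = -13)
k(N) = 2 + N**2 - 13*N (k(N) = (N**2 - 13*N) + 2 = 2 + N**2 - 13*N)
n(R) = R**2*(2 + R**2 - 13*R) (n(R) = (2 + R**2 - 13*R)*R**2 = R**2*(2 + R**2 - 13*R))
-27111 - n(I(-9)) = -27111 - (-5/2)**2*(2 + (-5/2)**2 - 13*(-5/2)) = -27111 - 25*(2 + 25/4 + 65/2)/4 = -27111 - 25*163/(4*4) = -27111 - 1*4075/16 = -27111 - 4075/16 = -437851/16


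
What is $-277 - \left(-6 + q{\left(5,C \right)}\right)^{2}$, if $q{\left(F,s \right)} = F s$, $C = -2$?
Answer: $-533$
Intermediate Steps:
$-277 - \left(-6 + q{\left(5,C \right)}\right)^{2} = -277 - \left(-6 + 5 \left(-2\right)\right)^{2} = -277 - \left(-6 - 10\right)^{2} = -277 - \left(-16\right)^{2} = -277 - 256 = -533$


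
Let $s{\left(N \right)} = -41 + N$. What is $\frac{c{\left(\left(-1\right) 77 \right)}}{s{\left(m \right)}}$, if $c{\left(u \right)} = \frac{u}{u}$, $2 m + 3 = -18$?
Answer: $- \frac{2}{103} \approx -0.019417$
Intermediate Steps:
$m = - \frac{21}{2}$ ($m = - \frac{3}{2} + \frac{1}{2} \left(-18\right) = - \frac{3}{2} - 9 = - \frac{21}{2} \approx -10.5$)
$c{\left(u \right)} = 1$
$\frac{c{\left(\left(-1\right) 77 \right)}}{s{\left(m \right)}} = 1 \frac{1}{-41 - \frac{21}{2}} = 1 \frac{1}{- \frac{103}{2}} = 1 \left(- \frac{2}{103}\right) = - \frac{2}{103}$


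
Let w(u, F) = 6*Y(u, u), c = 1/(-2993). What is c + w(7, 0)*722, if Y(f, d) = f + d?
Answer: 181519463/2993 ≈ 60648.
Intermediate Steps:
Y(f, d) = d + f
c = -1/2993 ≈ -0.00033411
w(u, F) = 12*u (w(u, F) = 6*(u + u) = 6*(2*u) = 12*u)
c + w(7, 0)*722 = -1/2993 + (12*7)*722 = -1/2993 + 84*722 = -1/2993 + 60648 = 181519463/2993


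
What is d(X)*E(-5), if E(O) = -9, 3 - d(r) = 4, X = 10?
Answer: 9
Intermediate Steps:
d(r) = -1 (d(r) = 3 - 1*4 = 3 - 4 = -1)
d(X)*E(-5) = -1*(-9) = 9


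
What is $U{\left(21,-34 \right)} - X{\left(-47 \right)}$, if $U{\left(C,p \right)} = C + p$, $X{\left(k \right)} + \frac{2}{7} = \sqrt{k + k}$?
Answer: $- \frac{89}{7} - i \sqrt{94} \approx -12.714 - 9.6954 i$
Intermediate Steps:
$X{\left(k \right)} = - \frac{2}{7} + \sqrt{2} \sqrt{k}$ ($X{\left(k \right)} = - \frac{2}{7} + \sqrt{k + k} = - \frac{2}{7} + \sqrt{2 k} = - \frac{2}{7} + \sqrt{2} \sqrt{k}$)
$U{\left(21,-34 \right)} - X{\left(-47 \right)} = \left(21 - 34\right) - \left(- \frac{2}{7} + \sqrt{2} \sqrt{-47}\right) = -13 - \left(- \frac{2}{7} + \sqrt{2} i \sqrt{47}\right) = -13 - \left(- \frac{2}{7} + i \sqrt{94}\right) = -13 + \left(\frac{2}{7} - i \sqrt{94}\right) = - \frac{89}{7} - i \sqrt{94}$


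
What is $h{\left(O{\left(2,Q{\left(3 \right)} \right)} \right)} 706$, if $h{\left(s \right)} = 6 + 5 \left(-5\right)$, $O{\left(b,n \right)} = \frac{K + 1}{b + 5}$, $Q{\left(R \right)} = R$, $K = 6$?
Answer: $-13414$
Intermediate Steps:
$O{\left(b,n \right)} = \frac{7}{5 + b}$ ($O{\left(b,n \right)} = \frac{6 + 1}{b + 5} = \frac{7}{5 + b}$)
$h{\left(s \right)} = -19$ ($h{\left(s \right)} = 6 - 25 = -19$)
$h{\left(O{\left(2,Q{\left(3 \right)} \right)} \right)} 706 = \left(-19\right) 706 = -13414$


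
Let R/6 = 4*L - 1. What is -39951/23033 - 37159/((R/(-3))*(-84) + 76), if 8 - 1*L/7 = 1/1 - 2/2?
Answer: -2355643787/864658820 ≈ -2.7244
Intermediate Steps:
L = 56 (L = 56 - 7*(1/1 - 2/2) = 56 - 7*(1*1 - 2*½) = 56 - 7*(1 - 1) = 56 - 7*0 = 56 + 0 = 56)
R = 1338 (R = 6*(4*56 - 1) = 6*(224 - 1) = 6*223 = 1338)
-39951/23033 - 37159/((R/(-3))*(-84) + 76) = -39951/23033 - 37159/((1338/(-3))*(-84) + 76) = -39951*1/23033 - 37159/((1338*(-⅓))*(-84) + 76) = -39951/23033 - 37159/(-446*(-84) + 76) = -39951/23033 - 37159/(37464 + 76) = -39951/23033 - 37159/37540 = -2355643787/864658820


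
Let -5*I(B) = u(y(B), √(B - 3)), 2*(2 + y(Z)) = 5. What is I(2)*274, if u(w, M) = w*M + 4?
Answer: -1096/5 - 137*I/5 ≈ -219.2 - 27.4*I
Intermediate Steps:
y(Z) = ½ (y(Z) = -2 + (½)*5 = -2 + 5/2 = ½)
u(w, M) = 4 + M*w (u(w, M) = M*w + 4 = 4 + M*w)
I(B) = -⅘ - √(-3 + B)/10 (I(B) = -(4 + √(B - 3)*(½))/5 = -(4 + √(-3 + B)*(½))/5 = -(4 + √(-3 + B)/2)/5 = -⅘ - √(-3 + B)/10)
I(2)*274 = (-⅘ - √(-3 + 2)/10)*274 = (-⅘ - I/10)*274 = -1096/5 - 137*I/5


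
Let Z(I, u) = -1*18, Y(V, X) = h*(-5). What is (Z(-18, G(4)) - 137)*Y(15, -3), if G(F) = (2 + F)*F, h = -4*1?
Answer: -3100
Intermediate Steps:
h = -4
G(F) = F*(2 + F)
Y(V, X) = 20 (Y(V, X) = -4*(-5) = 20)
Z(I, u) = -18
(Z(-18, G(4)) - 137)*Y(15, -3) = (-18 - 137)*20 = -155*20 = -3100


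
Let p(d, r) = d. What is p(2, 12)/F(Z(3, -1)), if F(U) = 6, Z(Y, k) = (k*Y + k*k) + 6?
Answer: ⅓ ≈ 0.33333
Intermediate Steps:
Z(Y, k) = 6 + k² + Y*k (Z(Y, k) = (Y*k + k²) + 6 = (k² + Y*k) + 6 = 6 + k² + Y*k)
p(2, 12)/F(Z(3, -1)) = 2/6 = 2*(⅙) = ⅓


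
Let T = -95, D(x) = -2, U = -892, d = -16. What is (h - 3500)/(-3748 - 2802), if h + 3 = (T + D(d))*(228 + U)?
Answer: -12181/1310 ≈ -9.2985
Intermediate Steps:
h = 64405 (h = -3 + (-95 - 2)*(228 - 892) = -3 - 97*(-664) = -3 + 64408 = 64405)
(h - 3500)/(-3748 - 2802) = (64405 - 3500)/(-3748 - 2802) = 60905/(-6550) = 60905*(-1/6550) = -12181/1310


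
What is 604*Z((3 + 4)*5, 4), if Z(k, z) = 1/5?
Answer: 604/5 ≈ 120.80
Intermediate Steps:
Z(k, z) = ⅕
604*Z((3 + 4)*5, 4) = 604*(⅕) = 604/5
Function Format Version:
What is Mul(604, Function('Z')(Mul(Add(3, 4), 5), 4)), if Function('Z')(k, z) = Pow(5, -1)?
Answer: Rational(604, 5) ≈ 120.80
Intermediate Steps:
Function('Z')(k, z) = Rational(1, 5)
Mul(604, Function('Z')(Mul(Add(3, 4), 5), 4)) = Mul(604, Rational(1, 5)) = Rational(604, 5)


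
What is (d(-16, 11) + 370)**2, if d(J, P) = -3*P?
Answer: 113569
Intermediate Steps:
(d(-16, 11) + 370)**2 = (-3*11 + 370)**2 = (-33 + 370)**2 = 337**2 = 113569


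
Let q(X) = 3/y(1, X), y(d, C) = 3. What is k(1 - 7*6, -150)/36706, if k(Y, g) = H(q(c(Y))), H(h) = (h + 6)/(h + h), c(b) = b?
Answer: 7/73412 ≈ 9.5352e-5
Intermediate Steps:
q(X) = 1 (q(X) = 3/3 = 3*(⅓) = 1)
H(h) = (6 + h)/(2*h) (H(h) = (6 + h)/((2*h)) = (6 + h)*(1/(2*h)) = (6 + h)/(2*h))
k(Y, g) = 7/2 (k(Y, g) = (½)*(6 + 1)/1 = (½)*1*7 = 7/2)
k(1 - 7*6, -150)/36706 = (7/2)/36706 = (7/2)*(1/36706) = 7/73412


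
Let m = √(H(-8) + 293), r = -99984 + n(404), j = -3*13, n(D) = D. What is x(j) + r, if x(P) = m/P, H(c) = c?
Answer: -99580 - √285/39 ≈ -99580.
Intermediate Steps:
j = -39
r = -99580 (r = -99984 + 404 = -99580)
m = √285 (m = √(-8 + 293) = √285 ≈ 16.882)
x(P) = √285/P
x(j) + r = √285/(-39) - 99580 = √285*(-1/39) - 99580 = -√285/39 - 99580 = -99580 - √285/39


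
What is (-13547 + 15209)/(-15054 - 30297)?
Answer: -554/15117 ≈ -0.036647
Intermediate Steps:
(-13547 + 15209)/(-15054 - 30297) = 1662/(-45351) = 1662*(-1/45351) = -554/15117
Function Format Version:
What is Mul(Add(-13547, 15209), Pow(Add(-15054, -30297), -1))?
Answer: Rational(-554, 15117) ≈ -0.036647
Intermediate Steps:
Mul(Add(-13547, 15209), Pow(Add(-15054, -30297), -1)) = Mul(1662, Pow(-45351, -1)) = Mul(1662, Rational(-1, 45351)) = Rational(-554, 15117)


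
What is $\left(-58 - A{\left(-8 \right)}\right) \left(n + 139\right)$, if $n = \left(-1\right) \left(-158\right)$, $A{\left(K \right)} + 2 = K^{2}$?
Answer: $-35640$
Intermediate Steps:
$A{\left(K \right)} = -2 + K^{2}$
$n = 158$
$\left(-58 - A{\left(-8 \right)}\right) \left(n + 139\right) = \left(-58 - \left(-2 + \left(-8\right)^{2}\right)\right) \left(158 + 139\right) = \left(-58 - \left(-2 + 64\right)\right) 297 = \left(-58 - 62\right) 297 = \left(-120\right) 297 = -35640$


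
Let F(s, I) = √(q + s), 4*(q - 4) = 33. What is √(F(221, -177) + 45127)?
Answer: √(180508 + 2*√933)/2 ≈ 212.47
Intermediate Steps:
q = 49/4 (q = 4 + (¼)*33 = 4 + 33/4 = 49/4 ≈ 12.250)
F(s, I) = √(49/4 + s)
√(F(221, -177) + 45127) = √(√(49 + 4*221)/2 + 45127) = √(√(49 + 884)/2 + 45127) = √(√933/2 + 45127) = √(45127 + √933/2)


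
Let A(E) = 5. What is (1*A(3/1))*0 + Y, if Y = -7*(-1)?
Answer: 7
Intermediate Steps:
Y = 7
(1*A(3/1))*0 + Y = (1*5)*0 + 7 = 5*0 + 7 = 0 + 7 = 7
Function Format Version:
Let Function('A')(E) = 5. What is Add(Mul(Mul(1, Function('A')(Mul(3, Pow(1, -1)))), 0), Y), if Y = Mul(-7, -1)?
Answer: 7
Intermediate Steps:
Y = 7
Add(Mul(Mul(1, Function('A')(Mul(3, Pow(1, -1)))), 0), Y) = Add(Mul(Mul(1, 5), 0), 7) = Add(Mul(5, 0), 7) = Add(0, 7) = 7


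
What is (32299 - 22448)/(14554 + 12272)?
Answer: 9851/26826 ≈ 0.36722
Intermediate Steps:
(32299 - 22448)/(14554 + 12272) = 9851/26826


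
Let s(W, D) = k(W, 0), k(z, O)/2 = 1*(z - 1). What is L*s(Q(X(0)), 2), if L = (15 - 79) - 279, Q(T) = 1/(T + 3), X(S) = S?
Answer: 1372/3 ≈ 457.33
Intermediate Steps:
k(z, O) = -2 + 2*z (k(z, O) = 2*(1*(z - 1)) = 2*(1*(-1 + z)) = 2*(-1 + z) = -2 + 2*z)
Q(T) = 1/(3 + T)
L = -343 (L = -64 - 279 = -343)
s(W, D) = -2 + 2*W
L*s(Q(X(0)), 2) = -343*(-2 + 2/(3 + 0)) = -343*(-2 + 2/3) = -343*(-2 + 2*(⅓)) = -343*(-2 + ⅔) = -343*(-4/3) = 1372/3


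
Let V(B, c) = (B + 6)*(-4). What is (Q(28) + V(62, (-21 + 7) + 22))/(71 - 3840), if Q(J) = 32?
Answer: 240/3769 ≈ 0.063677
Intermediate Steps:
V(B, c) = -24 - 4*B (V(B, c) = (6 + B)*(-4) = -24 - 4*B)
(Q(28) + V(62, (-21 + 7) + 22))/(71 - 3840) = (32 + (-24 - 4*62))/(71 - 3840) = (32 + (-24 - 248))/(-3769) = (32 - 272)*(-1/3769) = -240*(-1/3769) = 240/3769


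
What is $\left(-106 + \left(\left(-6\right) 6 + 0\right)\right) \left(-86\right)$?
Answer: $12212$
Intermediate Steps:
$\left(-106 + \left(\left(-6\right) 6 + 0\right)\right) \left(-86\right) = \left(-106 + \left(-36 + 0\right)\right) \left(-86\right) = \left(-106 - 36\right) \left(-86\right) = \left(-142\right) \left(-86\right) = 12212$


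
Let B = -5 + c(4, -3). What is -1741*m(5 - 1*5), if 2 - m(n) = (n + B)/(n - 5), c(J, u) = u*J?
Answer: 12187/5 ≈ 2437.4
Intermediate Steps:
c(J, u) = J*u
B = -17 (B = -5 + 4*(-3) = -5 - 12 = -17)
m(n) = 2 - (-17 + n)/(-5 + n) (m(n) = 2 - (n - 17)/(n - 5) = 2 - (-17 + n)/(-5 + n))
-1741*m(5 - 1*5) = -1741*(7 + (5 - 1*5))/(-5 + (5 - 1*5)) = -1741*(7 + (5 - 5))/(-5 + (5 - 5)) = -1741*(7 + 0)/(-5 + 0) = -1741*7/(-5) = -(-1741)*7/5 = -1741*(-7/5) = 12187/5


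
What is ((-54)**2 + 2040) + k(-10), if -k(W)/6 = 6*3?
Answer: 4848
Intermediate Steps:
k(W) = -108 (k(W) = -36*3 = -6*18 = -108)
((-54)**2 + 2040) + k(-10) = ((-54)**2 + 2040) - 108 = (2916 + 2040) - 108 = 4956 - 108 = 4848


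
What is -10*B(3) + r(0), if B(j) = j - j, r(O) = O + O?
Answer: 0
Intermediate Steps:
r(O) = 2*O
B(j) = 0
-10*B(3) + r(0) = -10*0 + 2*0 = 0 + 0 = 0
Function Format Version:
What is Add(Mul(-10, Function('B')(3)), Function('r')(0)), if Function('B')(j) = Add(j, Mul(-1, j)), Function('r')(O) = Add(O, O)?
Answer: 0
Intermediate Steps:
Function('r')(O) = Mul(2, O)
Function('B')(j) = 0
Add(Mul(-10, Function('B')(3)), Function('r')(0)) = Add(Mul(-10, 0), Mul(2, 0)) = Add(0, 0) = 0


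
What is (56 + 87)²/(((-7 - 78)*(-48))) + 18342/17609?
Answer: 434921801/71844720 ≈ 6.0536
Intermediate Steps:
(56 + 87)²/(((-7 - 78)*(-48))) + 18342/17609 = 143²/((-85*(-48))) + 18342*(1/17609) = 20449/4080 + 18342/17609 = 434921801/71844720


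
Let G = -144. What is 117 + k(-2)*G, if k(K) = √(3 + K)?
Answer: -27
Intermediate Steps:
117 + k(-2)*G = 117 + √(3 - 2)*(-144) = 117 + √1*(-144) = 117 + 1*(-144) = 117 - 144 = -27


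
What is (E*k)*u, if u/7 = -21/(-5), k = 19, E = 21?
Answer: 58653/5 ≈ 11731.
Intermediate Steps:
u = 147/5 (u = 7*(-21/(-5)) = 7*(-21*(-⅕)) = 7*(21/5) = 147/5 ≈ 29.400)
(E*k)*u = (21*19)*(147/5) = 399*(147/5) = 58653/5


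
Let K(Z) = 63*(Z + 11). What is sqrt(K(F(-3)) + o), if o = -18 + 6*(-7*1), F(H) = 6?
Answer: sqrt(1011) ≈ 31.796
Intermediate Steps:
K(Z) = 693 + 63*Z (K(Z) = 63*(11 + Z) = 693 + 63*Z)
o = -60 (o = -18 + 6*(-7) = -18 - 42 = -60)
sqrt(K(F(-3)) + o) = sqrt((693 + 63*6) - 60) = sqrt((693 + 378) - 60) = sqrt(1071 - 60) = sqrt(1011)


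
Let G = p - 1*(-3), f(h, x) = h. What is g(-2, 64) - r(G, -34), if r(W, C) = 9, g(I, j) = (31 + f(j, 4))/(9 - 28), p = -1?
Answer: -14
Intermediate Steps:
g(I, j) = -31/19 - j/19 (g(I, j) = (31 + j)/(9 - 28) = (31 + j)/(-19) = (31 + j)*(-1/19) = -31/19 - j/19)
G = 2 (G = -1 - 1*(-3) = -1 + 3 = 2)
g(-2, 64) - r(G, -34) = (-31/19 - 1/19*64) - 1*9 = (-31/19 - 64/19) - 9 = -5 - 9 = -14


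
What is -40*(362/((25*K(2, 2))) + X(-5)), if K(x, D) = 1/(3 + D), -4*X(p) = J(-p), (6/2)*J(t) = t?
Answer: -8638/3 ≈ -2879.3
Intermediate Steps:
J(t) = t/3
X(p) = p/12 (X(p) = -(-p)/12 = -(-1)*p/12 = p/12)
-40*(362/((25*K(2, 2))) + X(-5)) = -40*(362/((25/(3 + 2))) + (1/12)*(-5)) = -40*(362/((25/5)) - 5/12) = -40*(362/((25*(1/5))) - 5/12) = -40*(362/5 - 5/12) = -40*4319/60 = -8638/3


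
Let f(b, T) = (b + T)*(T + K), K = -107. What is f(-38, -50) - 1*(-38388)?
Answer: 52204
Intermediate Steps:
f(b, T) = (-107 + T)*(T + b) (f(b, T) = (b + T)*(T - 107) = (T + b)*(-107 + T) = (-107 + T)*(T + b))
f(-38, -50) - 1*(-38388) = ((-50)² - 107*(-50) - 107*(-38) - 50*(-38)) - 1*(-38388) = (2500 + 5350 + 4066 + 1900) + 38388 = 13816 + 38388 = 52204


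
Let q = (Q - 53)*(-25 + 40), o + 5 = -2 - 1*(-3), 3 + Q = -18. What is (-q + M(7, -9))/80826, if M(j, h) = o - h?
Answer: 1115/80826 ≈ 0.013795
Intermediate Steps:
Q = -21 (Q = -3 - 18 = -21)
o = -4 (o = -5 + (-2 - 1*(-3)) = -5 + (-2 + 3) = -5 + 1 = -4)
q = -1110 (q = (-21 - 53)*(-25 + 40) = -74*15 = -1110)
M(j, h) = -4 - h
(-q + M(7, -9))/80826 = (-1*(-1110) + (-4 - 1*(-9)))/80826 = (1110 + (-4 + 9))*(1/80826) = (1110 + 5)*(1/80826) = 1115*(1/80826) = 1115/80826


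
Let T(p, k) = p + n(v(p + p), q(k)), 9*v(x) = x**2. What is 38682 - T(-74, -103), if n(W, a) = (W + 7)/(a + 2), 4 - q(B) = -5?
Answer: 346807/9 ≈ 38534.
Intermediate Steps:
v(x) = x**2/9
q(B) = 9 (q(B) = 4 - 1*(-5) = 4 + 5 = 9)
n(W, a) = (7 + W)/(2 + a)
T(p, k) = 7/11 + p + 4*p**2/99 (T(p, k) = p + (7 + (p + p)**2/9)/(2 + 9) = p + (7 + (2*p)**2/9)/11 = p + (7 + (4*p**2)/9)/11 = p + (7 + 4*p**2/9)/11 = p + (7/11 + 4*p**2/99) = 7/11 + p + 4*p**2/99)
38682 - T(-74, -103) = 38682 - (7/11 - 74 + (4/99)*(-74)**2) = 38682 - (7/11 - 74 + (4/99)*5476) = 38682 - (7/11 - 74 + 21904/99) = 38682 - 1*1331/9 = 38682 - 1331/9 = 346807/9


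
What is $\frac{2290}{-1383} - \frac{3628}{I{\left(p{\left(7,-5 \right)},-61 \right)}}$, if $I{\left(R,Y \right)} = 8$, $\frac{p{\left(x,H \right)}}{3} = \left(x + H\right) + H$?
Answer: $- \frac{1258961}{2766} \approx -455.16$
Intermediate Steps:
$p{\left(x,H \right)} = 3 x + 6 H$ ($p{\left(x,H \right)} = 3 \left(\left(x + H\right) + H\right) = 3 \left(\left(H + x\right) + H\right) = 3 \left(x + 2 H\right) = 3 x + 6 H$)
$\frac{2290}{-1383} - \frac{3628}{I{\left(p{\left(7,-5 \right)},-61 \right)}} = \frac{2290}{-1383} - \frac{3628}{8} = 2290 \left(- \frac{1}{1383}\right) - \frac{907}{2} = - \frac{2290}{1383} - \frac{907}{2} = - \frac{1258961}{2766}$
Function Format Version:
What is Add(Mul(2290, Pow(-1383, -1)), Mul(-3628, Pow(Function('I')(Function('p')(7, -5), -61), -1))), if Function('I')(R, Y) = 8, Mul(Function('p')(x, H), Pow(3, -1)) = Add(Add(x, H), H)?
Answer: Rational(-1258961, 2766) ≈ -455.16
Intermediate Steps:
Function('p')(x, H) = Add(Mul(3, x), Mul(6, H)) (Function('p')(x, H) = Mul(3, Add(Add(x, H), H)) = Mul(3, Add(Add(H, x), H)) = Mul(3, Add(x, Mul(2, H))) = Add(Mul(3, x), Mul(6, H)))
Add(Mul(2290, Pow(-1383, -1)), Mul(-3628, Pow(Function('I')(Function('p')(7, -5), -61), -1))) = Add(Mul(2290, Pow(-1383, -1)), Mul(-3628, Pow(8, -1))) = Add(Mul(2290, Rational(-1, 1383)), Mul(-3628, Rational(1, 8))) = Add(Rational(-2290, 1383), Rational(-907, 2)) = Rational(-1258961, 2766)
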